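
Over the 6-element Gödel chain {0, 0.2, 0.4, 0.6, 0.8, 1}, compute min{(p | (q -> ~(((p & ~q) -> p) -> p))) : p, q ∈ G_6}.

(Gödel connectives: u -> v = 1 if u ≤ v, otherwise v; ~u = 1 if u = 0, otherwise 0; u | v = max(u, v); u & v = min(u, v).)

The minimum is attained at p = 0.2, q = 0.2:
  ~q: Gödel ¬ of 0.2 = 0 (operand ≠ 0)
  (p & ~q) = min(0.2, 0) = 0
  ((p & ~q) -> p): 0 ≤ 0.2, so result = 1
  (((p & ~q) -> p) -> p): 1 > 0.2, so result = 0.2
  ~(((p & ~q) -> p) -> p): Gödel ¬ of 0.2 = 0 (operand ≠ 0)
  (q -> ~(((p & ~q) -> p) -> p)): 0.2 > 0, so result = 0
  (p | (q -> ~(((p & ~q) -> p) -> p))) = max(0.2, 0) = 0.2
Checking all 36 assignments confirms none give a value below 0.20.

0.20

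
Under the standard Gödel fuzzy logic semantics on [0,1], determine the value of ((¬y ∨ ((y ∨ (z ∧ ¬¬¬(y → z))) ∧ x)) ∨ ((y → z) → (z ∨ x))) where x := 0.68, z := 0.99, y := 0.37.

0.99

¬y: Gödel ¬ of 0.37 = 0 (operand ≠ 0)
(y → z): 0.37 ≤ 0.99, so result = 1
¬(y → z): Gödel ¬ of 1 = 0 (operand ≠ 0)
¬¬(y → z): Gödel ¬ of 0 = 1 (operand is 0)
¬¬¬(y → z): Gödel ¬ of 1 = 0 (operand ≠ 0)
(z ∧ ¬¬¬(y → z)) = min(0.99, 0) = 0
(y ∨ (z ∧ ¬¬¬(y → z))) = max(0.37, 0) = 0.37
((y ∨ (z ∧ ¬¬¬(y → z))) ∧ x) = min(0.37, 0.68) = 0.37
(¬y ∨ ((y ∨ (z ∧ ¬¬¬(y → z))) ∧ x)) = max(0, 0.37) = 0.37
(y → z): 0.37 ≤ 0.99, so result = 1
(z ∨ x) = max(0.99, 0.68) = 0.99
((y → z) → (z ∨ x)): 1 > 0.99, so result = 0.99
((¬y ∨ ((y ∨ (z ∧ ¬¬¬(y → z))) ∧ x)) ∨ ((y → z) → (z ∨ x))) = max(0.37, 0.99) = 0.99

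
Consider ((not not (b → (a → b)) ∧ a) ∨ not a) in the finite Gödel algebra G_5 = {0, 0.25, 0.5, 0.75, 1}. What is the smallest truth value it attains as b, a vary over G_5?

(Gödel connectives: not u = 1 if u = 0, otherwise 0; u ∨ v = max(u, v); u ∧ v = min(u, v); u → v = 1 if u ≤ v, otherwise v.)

The minimum is attained at b = 0, a = 0.25:
  (a → b): 0.25 > 0, so result = 0
  (b → (a → b)): 0 ≤ 0, so result = 1
  not (b → (a → b)): Gödel ¬ of 1 = 0 (operand ≠ 0)
  not not (b → (a → b)): Gödel ¬ of 0 = 1 (operand is 0)
  (not not (b → (a → b)) ∧ a) = min(1, 0.25) = 0.25
  not a: Gödel ¬ of 0.25 = 0 (operand ≠ 0)
  ((not not (b → (a → b)) ∧ a) ∨ not a) = max(0.25, 0) = 0.25
Checking all 25 assignments confirms none give a value below 0.25.

0.25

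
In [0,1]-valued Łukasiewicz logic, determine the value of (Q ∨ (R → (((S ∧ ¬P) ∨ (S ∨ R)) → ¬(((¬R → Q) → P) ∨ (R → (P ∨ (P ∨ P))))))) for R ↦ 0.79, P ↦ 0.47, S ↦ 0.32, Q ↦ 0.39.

0.74

¬P: Łukasiewicz ¬ gives 1 − 0.47 = 0.53
(S ∧ ¬P) = min(0.32, 0.53) = 0.32
(S ∨ R) = max(0.32, 0.79) = 0.79
((S ∧ ¬P) ∨ (S ∨ R)) = max(0.32, 0.79) = 0.79
¬R: Łukasiewicz ¬ gives 1 − 0.79 = 0.21
(¬R → Q): min(1, 1 − 0.21 + 0.39) = 1
((¬R → Q) → P): min(1, 1 − 1 + 0.47) = 0.47
(P ∨ P) = max(0.47, 0.47) = 0.47
(P ∨ (P ∨ P)) = max(0.47, 0.47) = 0.47
(R → (P ∨ (P ∨ P))): min(1, 1 − 0.79 + 0.47) = 0.68
(((¬R → Q) → P) ∨ (R → (P ∨ (P ∨ P)))) = max(0.47, 0.68) = 0.68
¬(((¬R → Q) → P) ∨ (R → (P ∨ (P ∨ P)))): Łukasiewicz ¬ gives 1 − 0.68 = 0.32
(((S ∧ ¬P) ∨ (S ∨ R)) → ¬(((¬R → Q) → P) ∨ (R → (P ∨ (P ∨ P))))): min(1, 1 − 0.79 + 0.32) = 0.53
(R → (((S ∧ ¬P) ∨ (S ∨ R)) → ¬(((¬R → Q) → P) ∨ (R → (P ∨ (P ∨ P)))))): min(1, 1 − 0.79 + 0.53) = 0.74
(Q ∨ (R → (((S ∧ ¬P) ∨ (S ∨ R)) → ¬(((¬R → Q) → P) ∨ (R → (P ∨ (P ∨ P))))))) = max(0.39, 0.74) = 0.74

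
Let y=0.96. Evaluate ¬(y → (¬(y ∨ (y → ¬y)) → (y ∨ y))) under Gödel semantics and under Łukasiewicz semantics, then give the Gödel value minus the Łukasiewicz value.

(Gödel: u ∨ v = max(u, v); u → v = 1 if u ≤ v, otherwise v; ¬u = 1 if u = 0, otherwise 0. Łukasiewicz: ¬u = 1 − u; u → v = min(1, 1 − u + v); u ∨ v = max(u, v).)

Gödel evaluation:
  ¬y: Gödel ¬ of 0.96 = 0 (operand ≠ 0)
  (y → ¬y): 0.96 > 0, so result = 0
  (y ∨ (y → ¬y)) = max(0.96, 0) = 0.96
  ¬(y ∨ (y → ¬y)): Gödel ¬ of 0.96 = 0 (operand ≠ 0)
  (y ∨ y) = max(0.96, 0.96) = 0.96
  (¬(y ∨ (y → ¬y)) → (y ∨ y)): 0 ≤ 0.96, so result = 1
  (y → (¬(y ∨ (y → ¬y)) → (y ∨ y))): 0.96 ≤ 1, so result = 1
  ¬(y → (¬(y ∨ (y → ¬y)) → (y ∨ y))): Gödel ¬ of 1 = 0 (operand ≠ 0)
  Gödel value = 0
Łukasiewicz evaluation:
  ¬y: Łukasiewicz ¬ gives 1 − 0.96 = 0.04
  (y → ¬y): min(1, 1 − 0.96 + 0.04) = 0.08
  (y ∨ (y → ¬y)) = max(0.96, 0.08) = 0.96
  ¬(y ∨ (y → ¬y)): Łukasiewicz ¬ gives 1 − 0.96 = 0.04
  (y ∨ y) = max(0.96, 0.96) = 0.96
  (¬(y ∨ (y → ¬y)) → (y ∨ y)): min(1, 1 − 0.04 + 0.96) = 1
  (y → (¬(y ∨ (y → ¬y)) → (y ∨ y))): min(1, 1 − 0.96 + 1) = 1
  ¬(y → (¬(y ∨ (y → ¬y)) → (y ∨ y))): Łukasiewicz ¬ gives 1 − 1 = 0
  Łukasiewicz value = 0
Difference: 0 − 0 = 0.00

0.00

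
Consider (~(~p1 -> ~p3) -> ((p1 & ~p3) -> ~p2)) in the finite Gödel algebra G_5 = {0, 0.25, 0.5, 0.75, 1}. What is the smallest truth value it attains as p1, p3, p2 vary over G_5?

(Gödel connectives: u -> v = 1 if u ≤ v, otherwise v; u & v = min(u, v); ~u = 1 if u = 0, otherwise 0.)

1.00

Every assignment gives 1. For instance at p1 = 0, p3 = 0, p2 = 0:
  ~p1: Gödel ¬ of 0 = 1 (operand is 0)
  ~p3: Gödel ¬ of 0 = 1 (operand is 0)
  (~p1 -> ~p3): 1 ≤ 1, so result = 1
  ~(~p1 -> ~p3): Gödel ¬ of 1 = 0 (operand ≠ 0)
  ~p3: Gödel ¬ of 0 = 1 (operand is 0)
  (p1 & ~p3) = min(0, 1) = 0
  ~p2: Gödel ¬ of 0 = 1 (operand is 0)
  ((p1 & ~p3) -> ~p2): 0 ≤ 1, so result = 1
  (~(~p1 -> ~p3) -> ((p1 & ~p3) -> ~p2)): 0 ≤ 1, so result = 1
All 125 assignments give value 1 — the formula is a G_5-tautology.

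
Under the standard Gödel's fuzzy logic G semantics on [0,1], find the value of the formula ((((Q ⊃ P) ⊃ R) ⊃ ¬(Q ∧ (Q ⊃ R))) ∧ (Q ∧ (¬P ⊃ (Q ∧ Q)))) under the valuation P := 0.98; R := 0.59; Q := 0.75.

(Q ⊃ P): 0.75 ≤ 0.98, so result = 1
((Q ⊃ P) ⊃ R): 1 > 0.59, so result = 0.59
(Q ⊃ R): 0.75 > 0.59, so result = 0.59
(Q ∧ (Q ⊃ R)) = min(0.75, 0.59) = 0.59
¬(Q ∧ (Q ⊃ R)): Gödel ¬ of 0.59 = 0 (operand ≠ 0)
(((Q ⊃ P) ⊃ R) ⊃ ¬(Q ∧ (Q ⊃ R))): 0.59 > 0, so result = 0
¬P: Gödel ¬ of 0.98 = 0 (operand ≠ 0)
(Q ∧ Q) = min(0.75, 0.75) = 0.75
(¬P ⊃ (Q ∧ Q)): 0 ≤ 0.75, so result = 1
(Q ∧ (¬P ⊃ (Q ∧ Q))) = min(0.75, 1) = 0.75
((((Q ⊃ P) ⊃ R) ⊃ ¬(Q ∧ (Q ⊃ R))) ∧ (Q ∧ (¬P ⊃ (Q ∧ Q)))) = min(0, 0.75) = 0

0.00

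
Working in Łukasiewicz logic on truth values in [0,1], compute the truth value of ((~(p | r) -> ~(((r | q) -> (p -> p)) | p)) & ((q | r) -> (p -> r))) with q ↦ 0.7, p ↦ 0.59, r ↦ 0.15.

(p | r) = max(0.59, 0.15) = 0.59
~(p | r): Łukasiewicz ¬ gives 1 − 0.59 = 0.41
(r | q) = max(0.15, 0.7) = 0.7
(p -> p): min(1, 1 − 0.59 + 0.59) = 1
((r | q) -> (p -> p)): min(1, 1 − 0.7 + 1) = 1
(((r | q) -> (p -> p)) | p) = max(1, 0.59) = 1
~(((r | q) -> (p -> p)) | p): Łukasiewicz ¬ gives 1 − 1 = 0
(~(p | r) -> ~(((r | q) -> (p -> p)) | p)): min(1, 1 − 0.41 + 0) = 0.59
(q | r) = max(0.7, 0.15) = 0.7
(p -> r): min(1, 1 − 0.59 + 0.15) = 0.56
((q | r) -> (p -> r)): min(1, 1 − 0.7 + 0.56) = 0.86
((~(p | r) -> ~(((r | q) -> (p -> p)) | p)) & ((q | r) -> (p -> r))) = min(0.59, 0.86) = 0.59

0.59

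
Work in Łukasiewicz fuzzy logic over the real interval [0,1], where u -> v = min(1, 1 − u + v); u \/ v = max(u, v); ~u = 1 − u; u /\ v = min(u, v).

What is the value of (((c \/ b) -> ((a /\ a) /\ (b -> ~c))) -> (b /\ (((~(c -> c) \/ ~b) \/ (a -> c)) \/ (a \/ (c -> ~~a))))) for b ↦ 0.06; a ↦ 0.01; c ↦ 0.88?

0.93

(c \/ b) = max(0.88, 0.06) = 0.88
(a /\ a) = min(0.01, 0.01) = 0.01
~c: Łukasiewicz ¬ gives 1 − 0.88 = 0.12
(b -> ~c): min(1, 1 − 0.06 + 0.12) = 1
((a /\ a) /\ (b -> ~c)) = min(0.01, 1) = 0.01
((c \/ b) -> ((a /\ a) /\ (b -> ~c))): min(1, 1 − 0.88 + 0.01) = 0.13
(c -> c): min(1, 1 − 0.88 + 0.88) = 1
~(c -> c): Łukasiewicz ¬ gives 1 − 1 = 0
~b: Łukasiewicz ¬ gives 1 − 0.06 = 0.94
(~(c -> c) \/ ~b) = max(0, 0.94) = 0.94
(a -> c): min(1, 1 − 0.01 + 0.88) = 1
((~(c -> c) \/ ~b) \/ (a -> c)) = max(0.94, 1) = 1
~a: Łukasiewicz ¬ gives 1 − 0.01 = 0.99
~~a: Łukasiewicz ¬ gives 1 − 0.99 = 0.01
(c -> ~~a): min(1, 1 − 0.88 + 0.01) = 0.13
(a \/ (c -> ~~a)) = max(0.01, 0.13) = 0.13
(((~(c -> c) \/ ~b) \/ (a -> c)) \/ (a \/ (c -> ~~a))) = max(1, 0.13) = 1
(b /\ (((~(c -> c) \/ ~b) \/ (a -> c)) \/ (a \/ (c -> ~~a)))) = min(0.06, 1) = 0.06
(((c \/ b) -> ((a /\ a) /\ (b -> ~c))) -> (b /\ (((~(c -> c) \/ ~b) \/ (a -> c)) \/ (a \/ (c -> ~~a))))): min(1, 1 − 0.13 + 0.06) = 0.93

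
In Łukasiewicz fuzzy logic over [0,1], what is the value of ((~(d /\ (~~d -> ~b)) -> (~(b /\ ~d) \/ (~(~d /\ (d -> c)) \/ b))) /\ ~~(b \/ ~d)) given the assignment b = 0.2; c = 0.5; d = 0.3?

~d: Łukasiewicz ¬ gives 1 − 0.3 = 0.7
~~d: Łukasiewicz ¬ gives 1 − 0.7 = 0.3
~b: Łukasiewicz ¬ gives 1 − 0.2 = 0.8
(~~d -> ~b): min(1, 1 − 0.3 + 0.8) = 1
(d /\ (~~d -> ~b)) = min(0.3, 1) = 0.3
~(d /\ (~~d -> ~b)): Łukasiewicz ¬ gives 1 − 0.3 = 0.7
~d: Łukasiewicz ¬ gives 1 − 0.3 = 0.7
(b /\ ~d) = min(0.2, 0.7) = 0.2
~(b /\ ~d): Łukasiewicz ¬ gives 1 − 0.2 = 0.8
~d: Łukasiewicz ¬ gives 1 − 0.3 = 0.7
(d -> c): min(1, 1 − 0.3 + 0.5) = 1
(~d /\ (d -> c)) = min(0.7, 1) = 0.7
~(~d /\ (d -> c)): Łukasiewicz ¬ gives 1 − 0.7 = 0.3
(~(~d /\ (d -> c)) \/ b) = max(0.3, 0.2) = 0.3
(~(b /\ ~d) \/ (~(~d /\ (d -> c)) \/ b)) = max(0.8, 0.3) = 0.8
(~(d /\ (~~d -> ~b)) -> (~(b /\ ~d) \/ (~(~d /\ (d -> c)) \/ b))): min(1, 1 − 0.7 + 0.8) = 1
~d: Łukasiewicz ¬ gives 1 − 0.3 = 0.7
(b \/ ~d) = max(0.2, 0.7) = 0.7
~(b \/ ~d): Łukasiewicz ¬ gives 1 − 0.7 = 0.3
~~(b \/ ~d): Łukasiewicz ¬ gives 1 − 0.3 = 0.7
((~(d /\ (~~d -> ~b)) -> (~(b /\ ~d) \/ (~(~d /\ (d -> c)) \/ b))) /\ ~~(b \/ ~d)) = min(1, 0.7) = 0.7

0.70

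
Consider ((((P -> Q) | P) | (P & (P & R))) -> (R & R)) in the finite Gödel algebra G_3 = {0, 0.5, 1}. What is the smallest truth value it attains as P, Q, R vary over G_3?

0.00

The minimum is attained at P = 0, Q = 0, R = 0:
  (P -> Q): 0 ≤ 0, so result = 1
  ((P -> Q) | P) = max(1, 0) = 1
  (P & R) = min(0, 0) = 0
  (P & (P & R)) = min(0, 0) = 0
  (((P -> Q) | P) | (P & (P & R))) = max(1, 0) = 1
  (R & R) = min(0, 0) = 0
  ((((P -> Q) | P) | (P & (P & R))) -> (R & R)): 1 > 0, so result = 0
Checking all 27 assignments confirms none give a value below 0.00.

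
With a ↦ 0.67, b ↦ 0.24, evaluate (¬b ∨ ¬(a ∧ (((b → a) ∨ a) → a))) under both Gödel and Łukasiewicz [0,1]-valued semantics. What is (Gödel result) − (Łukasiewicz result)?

-0.76

Gödel evaluation:
  ¬b: Gödel ¬ of 0.24 = 0 (operand ≠ 0)
  (b → a): 0.24 ≤ 0.67, so result = 1
  ((b → a) ∨ a) = max(1, 0.67) = 1
  (((b → a) ∨ a) → a): 1 > 0.67, so result = 0.67
  (a ∧ (((b → a) ∨ a) → a)) = min(0.67, 0.67) = 0.67
  ¬(a ∧ (((b → a) ∨ a) → a)): Gödel ¬ of 0.67 = 0 (operand ≠ 0)
  (¬b ∨ ¬(a ∧ (((b → a) ∨ a) → a))) = max(0, 0) = 0
  Gödel value = 0
Łukasiewicz evaluation:
  ¬b: Łukasiewicz ¬ gives 1 − 0.24 = 0.76
  (b → a): min(1, 1 − 0.24 + 0.67) = 1
  ((b → a) ∨ a) = max(1, 0.67) = 1
  (((b → a) ∨ a) → a): min(1, 1 − 1 + 0.67) = 0.67
  (a ∧ (((b → a) ∨ a) → a)) = min(0.67, 0.67) = 0.67
  ¬(a ∧ (((b → a) ∨ a) → a)): Łukasiewicz ¬ gives 1 − 0.67 = 0.33
  (¬b ∨ ¬(a ∧ (((b → a) ∨ a) → a))) = max(0.76, 0.33) = 0.76
  Łukasiewicz value = 0.76
Difference: 0 − 0.76 = -0.76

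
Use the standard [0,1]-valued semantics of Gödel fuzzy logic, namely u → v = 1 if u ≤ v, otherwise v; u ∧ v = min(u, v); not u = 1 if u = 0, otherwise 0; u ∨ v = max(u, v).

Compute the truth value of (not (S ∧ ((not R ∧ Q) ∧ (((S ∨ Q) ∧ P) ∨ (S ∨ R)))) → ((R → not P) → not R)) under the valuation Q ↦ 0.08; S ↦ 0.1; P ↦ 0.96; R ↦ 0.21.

not R: Gödel ¬ of 0.21 = 0 (operand ≠ 0)
(not R ∧ Q) = min(0, 0.08) = 0
(S ∨ Q) = max(0.1, 0.08) = 0.1
((S ∨ Q) ∧ P) = min(0.1, 0.96) = 0.1
(S ∨ R) = max(0.1, 0.21) = 0.21
(((S ∨ Q) ∧ P) ∨ (S ∨ R)) = max(0.1, 0.21) = 0.21
((not R ∧ Q) ∧ (((S ∨ Q) ∧ P) ∨ (S ∨ R))) = min(0, 0.21) = 0
(S ∧ ((not R ∧ Q) ∧ (((S ∨ Q) ∧ P) ∨ (S ∨ R)))) = min(0.1, 0) = 0
not (S ∧ ((not R ∧ Q) ∧ (((S ∨ Q) ∧ P) ∨ (S ∨ R)))): Gödel ¬ of 0 = 1 (operand is 0)
not P: Gödel ¬ of 0.96 = 0 (operand ≠ 0)
(R → not P): 0.21 > 0, so result = 0
not R: Gödel ¬ of 0.21 = 0 (operand ≠ 0)
((R → not P) → not R): 0 ≤ 0, so result = 1
(not (S ∧ ((not R ∧ Q) ∧ (((S ∨ Q) ∧ P) ∨ (S ∨ R)))) → ((R → not P) → not R)): 1 ≤ 1, so result = 1

1.00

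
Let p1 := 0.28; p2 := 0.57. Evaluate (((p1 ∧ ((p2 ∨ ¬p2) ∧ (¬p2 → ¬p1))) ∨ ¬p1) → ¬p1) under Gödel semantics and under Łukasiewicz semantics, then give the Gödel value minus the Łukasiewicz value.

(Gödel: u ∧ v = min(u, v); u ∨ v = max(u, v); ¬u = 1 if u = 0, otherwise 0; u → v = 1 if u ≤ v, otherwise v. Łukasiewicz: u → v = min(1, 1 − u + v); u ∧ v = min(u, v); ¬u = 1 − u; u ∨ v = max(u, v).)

-1.00

Gödel evaluation:
  ¬p2: Gödel ¬ of 0.57 = 0 (operand ≠ 0)
  (p2 ∨ ¬p2) = max(0.57, 0) = 0.57
  ¬p2: Gödel ¬ of 0.57 = 0 (operand ≠ 0)
  ¬p1: Gödel ¬ of 0.28 = 0 (operand ≠ 0)
  (¬p2 → ¬p1): 0 ≤ 0, so result = 1
  ((p2 ∨ ¬p2) ∧ (¬p2 → ¬p1)) = min(0.57, 1) = 0.57
  (p1 ∧ ((p2 ∨ ¬p2) ∧ (¬p2 → ¬p1))) = min(0.28, 0.57) = 0.28
  ¬p1: Gödel ¬ of 0.28 = 0 (operand ≠ 0)
  ((p1 ∧ ((p2 ∨ ¬p2) ∧ (¬p2 → ¬p1))) ∨ ¬p1) = max(0.28, 0) = 0.28
  ¬p1: Gödel ¬ of 0.28 = 0 (operand ≠ 0)
  (((p1 ∧ ((p2 ∨ ¬p2) ∧ (¬p2 → ¬p1))) ∨ ¬p1) → ¬p1): 0.28 > 0, so result = 0
  Gödel value = 0
Łukasiewicz evaluation:
  ¬p2: Łukasiewicz ¬ gives 1 − 0.57 = 0.43
  (p2 ∨ ¬p2) = max(0.57, 0.43) = 0.57
  ¬p2: Łukasiewicz ¬ gives 1 − 0.57 = 0.43
  ¬p1: Łukasiewicz ¬ gives 1 − 0.28 = 0.72
  (¬p2 → ¬p1): min(1, 1 − 0.43 + 0.72) = 1
  ((p2 ∨ ¬p2) ∧ (¬p2 → ¬p1)) = min(0.57, 1) = 0.57
  (p1 ∧ ((p2 ∨ ¬p2) ∧ (¬p2 → ¬p1))) = min(0.28, 0.57) = 0.28
  ¬p1: Łukasiewicz ¬ gives 1 − 0.28 = 0.72
  ((p1 ∧ ((p2 ∨ ¬p2) ∧ (¬p2 → ¬p1))) ∨ ¬p1) = max(0.28, 0.72) = 0.72
  ¬p1: Łukasiewicz ¬ gives 1 − 0.28 = 0.72
  (((p1 ∧ ((p2 ∨ ¬p2) ∧ (¬p2 → ¬p1))) ∨ ¬p1) → ¬p1): min(1, 1 − 0.72 + 0.72) = 1
  Łukasiewicz value = 1
Difference: 0 − 1 = -1.00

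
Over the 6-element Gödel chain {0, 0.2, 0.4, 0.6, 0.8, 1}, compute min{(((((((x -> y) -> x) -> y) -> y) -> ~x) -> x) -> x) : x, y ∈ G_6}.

0.20

The minimum is attained at x = 0.2, y = 0:
  (x -> y): 0.2 > 0, so result = 0
  ((x -> y) -> x): 0 ≤ 0.2, so result = 1
  (((x -> y) -> x) -> y): 1 > 0, so result = 0
  ((((x -> y) -> x) -> y) -> y): 0 ≤ 0, so result = 1
  ~x: Gödel ¬ of 0.2 = 0 (operand ≠ 0)
  (((((x -> y) -> x) -> y) -> y) -> ~x): 1 > 0, so result = 0
  ((((((x -> y) -> x) -> y) -> y) -> ~x) -> x): 0 ≤ 0.2, so result = 1
  (((((((x -> y) -> x) -> y) -> y) -> ~x) -> x) -> x): 1 > 0.2, so result = 0.2
Checking all 36 assignments confirms none give a value below 0.20.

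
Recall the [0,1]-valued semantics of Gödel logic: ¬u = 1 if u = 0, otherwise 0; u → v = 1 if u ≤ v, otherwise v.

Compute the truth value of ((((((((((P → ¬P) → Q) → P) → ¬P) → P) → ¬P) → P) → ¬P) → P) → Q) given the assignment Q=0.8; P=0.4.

0.80

¬P: Gödel ¬ of 0.4 = 0 (operand ≠ 0)
(P → ¬P): 0.4 > 0, so result = 0
((P → ¬P) → Q): 0 ≤ 0.8, so result = 1
(((P → ¬P) → Q) → P): 1 > 0.4, so result = 0.4
¬P: Gödel ¬ of 0.4 = 0 (operand ≠ 0)
((((P → ¬P) → Q) → P) → ¬P): 0.4 > 0, so result = 0
(((((P → ¬P) → Q) → P) → ¬P) → P): 0 ≤ 0.4, so result = 1
¬P: Gödel ¬ of 0.4 = 0 (operand ≠ 0)
((((((P → ¬P) → Q) → P) → ¬P) → P) → ¬P): 1 > 0, so result = 0
(((((((P → ¬P) → Q) → P) → ¬P) → P) → ¬P) → P): 0 ≤ 0.4, so result = 1
¬P: Gödel ¬ of 0.4 = 0 (operand ≠ 0)
((((((((P → ¬P) → Q) → P) → ¬P) → P) → ¬P) → P) → ¬P): 1 > 0, so result = 0
(((((((((P → ¬P) → Q) → P) → ¬P) → P) → ¬P) → P) → ¬P) → P): 0 ≤ 0.4, so result = 1
((((((((((P → ¬P) → Q) → P) → ¬P) → P) → ¬P) → P) → ¬P) → P) → Q): 1 > 0.8, so result = 0.8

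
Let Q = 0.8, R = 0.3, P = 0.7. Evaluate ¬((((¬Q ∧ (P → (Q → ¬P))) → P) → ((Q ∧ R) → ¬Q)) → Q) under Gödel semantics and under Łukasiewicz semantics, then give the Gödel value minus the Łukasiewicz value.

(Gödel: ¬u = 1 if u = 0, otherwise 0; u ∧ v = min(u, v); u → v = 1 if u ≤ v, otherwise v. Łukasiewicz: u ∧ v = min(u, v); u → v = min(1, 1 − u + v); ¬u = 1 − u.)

Gödel evaluation:
  ¬Q: Gödel ¬ of 0.8 = 0 (operand ≠ 0)
  ¬P: Gödel ¬ of 0.7 = 0 (operand ≠ 0)
  (Q → ¬P): 0.8 > 0, so result = 0
  (P → (Q → ¬P)): 0.7 > 0, so result = 0
  (¬Q ∧ (P → (Q → ¬P))) = min(0, 0) = 0
  ((¬Q ∧ (P → (Q → ¬P))) → P): 0 ≤ 0.7, so result = 1
  (Q ∧ R) = min(0.8, 0.3) = 0.3
  ¬Q: Gödel ¬ of 0.8 = 0 (operand ≠ 0)
  ((Q ∧ R) → ¬Q): 0.3 > 0, so result = 0
  (((¬Q ∧ (P → (Q → ¬P))) → P) → ((Q ∧ R) → ¬Q)): 1 > 0, so result = 0
  ((((¬Q ∧ (P → (Q → ¬P))) → P) → ((Q ∧ R) → ¬Q)) → Q): 0 ≤ 0.8, so result = 1
  ¬((((¬Q ∧ (P → (Q → ¬P))) → P) → ((Q ∧ R) → ¬Q)) → Q): Gödel ¬ of 1 = 0 (operand ≠ 0)
  Gödel value = 0
Łukasiewicz evaluation:
  ¬Q: Łukasiewicz ¬ gives 1 − 0.8 = 0.2
  ¬P: Łukasiewicz ¬ gives 1 − 0.7 = 0.3
  (Q → ¬P): min(1, 1 − 0.8 + 0.3) = 0.5
  (P → (Q → ¬P)): min(1, 1 − 0.7 + 0.5) = 0.8
  (¬Q ∧ (P → (Q → ¬P))) = min(0.2, 0.8) = 0.2
  ((¬Q ∧ (P → (Q → ¬P))) → P): min(1, 1 − 0.2 + 0.7) = 1
  (Q ∧ R) = min(0.8, 0.3) = 0.3
  ¬Q: Łukasiewicz ¬ gives 1 − 0.8 = 0.2
  ((Q ∧ R) → ¬Q): min(1, 1 − 0.3 + 0.2) = 0.9
  (((¬Q ∧ (P → (Q → ¬P))) → P) → ((Q ∧ R) → ¬Q)): min(1, 1 − 1 + 0.9) = 0.9
  ((((¬Q ∧ (P → (Q → ¬P))) → P) → ((Q ∧ R) → ¬Q)) → Q): min(1, 1 − 0.9 + 0.8) = 0.9
  ¬((((¬Q ∧ (P → (Q → ¬P))) → P) → ((Q ∧ R) → ¬Q)) → Q): Łukasiewicz ¬ gives 1 − 0.9 = 0.1
  Łukasiewicz value = 0.1
Difference: 0 − 0.1 = -0.10

-0.10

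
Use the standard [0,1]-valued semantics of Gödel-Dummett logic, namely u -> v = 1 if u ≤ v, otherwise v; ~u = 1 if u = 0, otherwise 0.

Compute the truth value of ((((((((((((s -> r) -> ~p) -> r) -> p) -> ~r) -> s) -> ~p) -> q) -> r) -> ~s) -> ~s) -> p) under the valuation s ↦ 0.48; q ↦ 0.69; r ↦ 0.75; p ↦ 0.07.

0.07

(s -> r): 0.48 ≤ 0.75, so result = 1
~p: Gödel ¬ of 0.07 = 0 (operand ≠ 0)
((s -> r) -> ~p): 1 > 0, so result = 0
(((s -> r) -> ~p) -> r): 0 ≤ 0.75, so result = 1
((((s -> r) -> ~p) -> r) -> p): 1 > 0.07, so result = 0.07
~r: Gödel ¬ of 0.75 = 0 (operand ≠ 0)
(((((s -> r) -> ~p) -> r) -> p) -> ~r): 0.07 > 0, so result = 0
((((((s -> r) -> ~p) -> r) -> p) -> ~r) -> s): 0 ≤ 0.48, so result = 1
~p: Gödel ¬ of 0.07 = 0 (operand ≠ 0)
(((((((s -> r) -> ~p) -> r) -> p) -> ~r) -> s) -> ~p): 1 > 0, so result = 0
((((((((s -> r) -> ~p) -> r) -> p) -> ~r) -> s) -> ~p) -> q): 0 ≤ 0.69, so result = 1
(((((((((s -> r) -> ~p) -> r) -> p) -> ~r) -> s) -> ~p) -> q) -> r): 1 > 0.75, so result = 0.75
~s: Gödel ¬ of 0.48 = 0 (operand ≠ 0)
((((((((((s -> r) -> ~p) -> r) -> p) -> ~r) -> s) -> ~p) -> q) -> r) -> ~s): 0.75 > 0, so result = 0
~s: Gödel ¬ of 0.48 = 0 (operand ≠ 0)
(((((((((((s -> r) -> ~p) -> r) -> p) -> ~r) -> s) -> ~p) -> q) -> r) -> ~s) -> ~s): 0 ≤ 0, so result = 1
((((((((((((s -> r) -> ~p) -> r) -> p) -> ~r) -> s) -> ~p) -> q) -> r) -> ~s) -> ~s) -> p): 1 > 0.07, so result = 0.07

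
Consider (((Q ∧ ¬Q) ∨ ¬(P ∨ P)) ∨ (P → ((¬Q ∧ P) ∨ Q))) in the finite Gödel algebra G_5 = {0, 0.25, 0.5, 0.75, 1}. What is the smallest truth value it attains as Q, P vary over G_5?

The minimum is attained at Q = 0.25, P = 0.5:
  ¬Q: Gödel ¬ of 0.25 = 0 (operand ≠ 0)
  (Q ∧ ¬Q) = min(0.25, 0) = 0
  (P ∨ P) = max(0.5, 0.5) = 0.5
  ¬(P ∨ P): Gödel ¬ of 0.5 = 0 (operand ≠ 0)
  ((Q ∧ ¬Q) ∨ ¬(P ∨ P)) = max(0, 0) = 0
  ¬Q: Gödel ¬ of 0.25 = 0 (operand ≠ 0)
  (¬Q ∧ P) = min(0, 0.5) = 0
  ((¬Q ∧ P) ∨ Q) = max(0, 0.25) = 0.25
  (P → ((¬Q ∧ P) ∨ Q)): 0.5 > 0.25, so result = 0.25
  (((Q ∧ ¬Q) ∨ ¬(P ∨ P)) ∨ (P → ((¬Q ∧ P) ∨ Q))) = max(0, 0.25) = 0.25
Checking all 25 assignments confirms none give a value below 0.25.

0.25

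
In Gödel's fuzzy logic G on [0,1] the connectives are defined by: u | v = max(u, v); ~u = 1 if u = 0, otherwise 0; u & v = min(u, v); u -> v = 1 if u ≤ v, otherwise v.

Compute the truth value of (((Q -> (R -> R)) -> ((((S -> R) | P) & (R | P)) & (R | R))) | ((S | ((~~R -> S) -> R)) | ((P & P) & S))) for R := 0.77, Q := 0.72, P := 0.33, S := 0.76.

(R -> R): 0.77 ≤ 0.77, so result = 1
(Q -> (R -> R)): 0.72 ≤ 1, so result = 1
(S -> R): 0.76 ≤ 0.77, so result = 1
((S -> R) | P) = max(1, 0.33) = 1
(R | P) = max(0.77, 0.33) = 0.77
(((S -> R) | P) & (R | P)) = min(1, 0.77) = 0.77
(R | R) = max(0.77, 0.77) = 0.77
((((S -> R) | P) & (R | P)) & (R | R)) = min(0.77, 0.77) = 0.77
((Q -> (R -> R)) -> ((((S -> R) | P) & (R | P)) & (R | R))): 1 > 0.77, so result = 0.77
~R: Gödel ¬ of 0.77 = 0 (operand ≠ 0)
~~R: Gödel ¬ of 0 = 1 (operand is 0)
(~~R -> S): 1 > 0.76, so result = 0.76
((~~R -> S) -> R): 0.76 ≤ 0.77, so result = 1
(S | ((~~R -> S) -> R)) = max(0.76, 1) = 1
(P & P) = min(0.33, 0.33) = 0.33
((P & P) & S) = min(0.33, 0.76) = 0.33
((S | ((~~R -> S) -> R)) | ((P & P) & S)) = max(1, 0.33) = 1
(((Q -> (R -> R)) -> ((((S -> R) | P) & (R | P)) & (R | R))) | ((S | ((~~R -> S) -> R)) | ((P & P) & S))) = max(0.77, 1) = 1

1.00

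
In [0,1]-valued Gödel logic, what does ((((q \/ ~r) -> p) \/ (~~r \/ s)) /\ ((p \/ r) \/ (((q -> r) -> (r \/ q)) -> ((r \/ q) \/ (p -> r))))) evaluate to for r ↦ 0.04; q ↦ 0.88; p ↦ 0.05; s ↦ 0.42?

~r: Gödel ¬ of 0.04 = 0 (operand ≠ 0)
(q \/ ~r) = max(0.88, 0) = 0.88
((q \/ ~r) -> p): 0.88 > 0.05, so result = 0.05
~r: Gödel ¬ of 0.04 = 0 (operand ≠ 0)
~~r: Gödel ¬ of 0 = 1 (operand is 0)
(~~r \/ s) = max(1, 0.42) = 1
(((q \/ ~r) -> p) \/ (~~r \/ s)) = max(0.05, 1) = 1
(p \/ r) = max(0.05, 0.04) = 0.05
(q -> r): 0.88 > 0.04, so result = 0.04
(r \/ q) = max(0.04, 0.88) = 0.88
((q -> r) -> (r \/ q)): 0.04 ≤ 0.88, so result = 1
(r \/ q) = max(0.04, 0.88) = 0.88
(p -> r): 0.05 > 0.04, so result = 0.04
((r \/ q) \/ (p -> r)) = max(0.88, 0.04) = 0.88
(((q -> r) -> (r \/ q)) -> ((r \/ q) \/ (p -> r))): 1 > 0.88, so result = 0.88
((p \/ r) \/ (((q -> r) -> (r \/ q)) -> ((r \/ q) \/ (p -> r)))) = max(0.05, 0.88) = 0.88
((((q \/ ~r) -> p) \/ (~~r \/ s)) /\ ((p \/ r) \/ (((q -> r) -> (r \/ q)) -> ((r \/ q) \/ (p -> r))))) = min(1, 0.88) = 0.88

0.88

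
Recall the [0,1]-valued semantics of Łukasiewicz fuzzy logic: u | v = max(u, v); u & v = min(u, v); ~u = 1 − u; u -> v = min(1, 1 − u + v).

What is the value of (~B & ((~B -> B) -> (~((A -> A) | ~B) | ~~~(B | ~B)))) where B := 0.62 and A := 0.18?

~B: Łukasiewicz ¬ gives 1 − 0.62 = 0.38
~B: Łukasiewicz ¬ gives 1 − 0.62 = 0.38
(~B -> B): min(1, 1 − 0.38 + 0.62) = 1
(A -> A): min(1, 1 − 0.18 + 0.18) = 1
~B: Łukasiewicz ¬ gives 1 − 0.62 = 0.38
((A -> A) | ~B) = max(1, 0.38) = 1
~((A -> A) | ~B): Łukasiewicz ¬ gives 1 − 1 = 0
~B: Łukasiewicz ¬ gives 1 − 0.62 = 0.38
(B | ~B) = max(0.62, 0.38) = 0.62
~(B | ~B): Łukasiewicz ¬ gives 1 − 0.62 = 0.38
~~(B | ~B): Łukasiewicz ¬ gives 1 − 0.38 = 0.62
~~~(B | ~B): Łukasiewicz ¬ gives 1 − 0.62 = 0.38
(~((A -> A) | ~B) | ~~~(B | ~B)) = max(0, 0.38) = 0.38
((~B -> B) -> (~((A -> A) | ~B) | ~~~(B | ~B))): min(1, 1 − 1 + 0.38) = 0.38
(~B & ((~B -> B) -> (~((A -> A) | ~B) | ~~~(B | ~B)))) = min(0.38, 0.38) = 0.38

0.38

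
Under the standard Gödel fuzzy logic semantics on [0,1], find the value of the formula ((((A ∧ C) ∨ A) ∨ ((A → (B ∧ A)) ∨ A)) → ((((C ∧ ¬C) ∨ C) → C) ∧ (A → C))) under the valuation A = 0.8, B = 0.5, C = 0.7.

(A ∧ C) = min(0.8, 0.7) = 0.7
((A ∧ C) ∨ A) = max(0.7, 0.8) = 0.8
(B ∧ A) = min(0.5, 0.8) = 0.5
(A → (B ∧ A)): 0.8 > 0.5, so result = 0.5
((A → (B ∧ A)) ∨ A) = max(0.5, 0.8) = 0.8
(((A ∧ C) ∨ A) ∨ ((A → (B ∧ A)) ∨ A)) = max(0.8, 0.8) = 0.8
¬C: Gödel ¬ of 0.7 = 0 (operand ≠ 0)
(C ∧ ¬C) = min(0.7, 0) = 0
((C ∧ ¬C) ∨ C) = max(0, 0.7) = 0.7
(((C ∧ ¬C) ∨ C) → C): 0.7 ≤ 0.7, so result = 1
(A → C): 0.8 > 0.7, so result = 0.7
((((C ∧ ¬C) ∨ C) → C) ∧ (A → C)) = min(1, 0.7) = 0.7
((((A ∧ C) ∨ A) ∨ ((A → (B ∧ A)) ∨ A)) → ((((C ∧ ¬C) ∨ C) → C) ∧ (A → C))): 0.8 > 0.7, so result = 0.7

0.70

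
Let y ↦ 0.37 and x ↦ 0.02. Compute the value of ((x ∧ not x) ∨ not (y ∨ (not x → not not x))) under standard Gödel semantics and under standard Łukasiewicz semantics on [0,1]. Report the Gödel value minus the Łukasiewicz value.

Gödel evaluation:
  not x: Gödel ¬ of 0.02 = 0 (operand ≠ 0)
  (x ∧ not x) = min(0.02, 0) = 0
  not x: Gödel ¬ of 0.02 = 0 (operand ≠ 0)
  not x: Gödel ¬ of 0.02 = 0 (operand ≠ 0)
  not not x: Gödel ¬ of 0 = 1 (operand is 0)
  (not x → not not x): 0 ≤ 1, so result = 1
  (y ∨ (not x → not not x)) = max(0.37, 1) = 1
  not (y ∨ (not x → not not x)): Gödel ¬ of 1 = 0 (operand ≠ 0)
  ((x ∧ not x) ∨ not (y ∨ (not x → not not x))) = max(0, 0) = 0
  Gödel value = 0
Łukasiewicz evaluation:
  not x: Łukasiewicz ¬ gives 1 − 0.02 = 0.98
  (x ∧ not x) = min(0.02, 0.98) = 0.02
  not x: Łukasiewicz ¬ gives 1 − 0.02 = 0.98
  not x: Łukasiewicz ¬ gives 1 − 0.02 = 0.98
  not not x: Łukasiewicz ¬ gives 1 − 0.98 = 0.02
  (not x → not not x): min(1, 1 − 0.98 + 0.02) = 0.04
  (y ∨ (not x → not not x)) = max(0.37, 0.04) = 0.37
  not (y ∨ (not x → not not x)): Łukasiewicz ¬ gives 1 − 0.37 = 0.63
  ((x ∧ not x) ∨ not (y ∨ (not x → not not x))) = max(0.02, 0.63) = 0.63
  Łukasiewicz value = 0.63
Difference: 0 − 0.63 = -0.63

-0.63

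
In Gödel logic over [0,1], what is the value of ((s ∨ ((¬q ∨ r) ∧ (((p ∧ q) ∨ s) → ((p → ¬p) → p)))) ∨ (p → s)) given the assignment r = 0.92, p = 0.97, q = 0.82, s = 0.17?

¬q: Gödel ¬ of 0.82 = 0 (operand ≠ 0)
(¬q ∨ r) = max(0, 0.92) = 0.92
(p ∧ q) = min(0.97, 0.82) = 0.82
((p ∧ q) ∨ s) = max(0.82, 0.17) = 0.82
¬p: Gödel ¬ of 0.97 = 0 (operand ≠ 0)
(p → ¬p): 0.97 > 0, so result = 0
((p → ¬p) → p): 0 ≤ 0.97, so result = 1
(((p ∧ q) ∨ s) → ((p → ¬p) → p)): 0.82 ≤ 1, so result = 1
((¬q ∨ r) ∧ (((p ∧ q) ∨ s) → ((p → ¬p) → p))) = min(0.92, 1) = 0.92
(s ∨ ((¬q ∨ r) ∧ (((p ∧ q) ∨ s) → ((p → ¬p) → p)))) = max(0.17, 0.92) = 0.92
(p → s): 0.97 > 0.17, so result = 0.17
((s ∨ ((¬q ∨ r) ∧ (((p ∧ q) ∨ s) → ((p → ¬p) → p)))) ∨ (p → s)) = max(0.92, 0.17) = 0.92

0.92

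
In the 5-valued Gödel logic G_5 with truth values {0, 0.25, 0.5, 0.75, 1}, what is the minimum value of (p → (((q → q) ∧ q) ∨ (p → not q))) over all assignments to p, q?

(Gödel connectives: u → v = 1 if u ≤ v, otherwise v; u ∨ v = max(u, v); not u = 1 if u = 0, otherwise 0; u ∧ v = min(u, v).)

0.25

The minimum is attained at p = 0.5, q = 0.25:
  (q → q): 0.25 ≤ 0.25, so result = 1
  ((q → q) ∧ q) = min(1, 0.25) = 0.25
  not q: Gödel ¬ of 0.25 = 0 (operand ≠ 0)
  (p → not q): 0.5 > 0, so result = 0
  (((q → q) ∧ q) ∨ (p → not q)) = max(0.25, 0) = 0.25
  (p → (((q → q) ∧ q) ∨ (p → not q))): 0.5 > 0.25, so result = 0.25
Checking all 25 assignments confirms none give a value below 0.25.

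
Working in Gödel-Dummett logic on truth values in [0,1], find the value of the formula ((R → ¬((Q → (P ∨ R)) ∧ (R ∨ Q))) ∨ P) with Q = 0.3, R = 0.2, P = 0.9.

(P ∨ R) = max(0.9, 0.2) = 0.9
(Q → (P ∨ R)): 0.3 ≤ 0.9, so result = 1
(R ∨ Q) = max(0.2, 0.3) = 0.3
((Q → (P ∨ R)) ∧ (R ∨ Q)) = min(1, 0.3) = 0.3
¬((Q → (P ∨ R)) ∧ (R ∨ Q)): Gödel ¬ of 0.3 = 0 (operand ≠ 0)
(R → ¬((Q → (P ∨ R)) ∧ (R ∨ Q))): 0.2 > 0, so result = 0
((R → ¬((Q → (P ∨ R)) ∧ (R ∨ Q))) ∨ P) = max(0, 0.9) = 0.9

0.90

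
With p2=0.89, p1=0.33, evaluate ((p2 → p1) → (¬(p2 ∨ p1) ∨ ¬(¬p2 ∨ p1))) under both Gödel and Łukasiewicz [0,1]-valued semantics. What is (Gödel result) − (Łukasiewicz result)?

Gödel evaluation:
  (p2 → p1): 0.89 > 0.33, so result = 0.33
  (p2 ∨ p1) = max(0.89, 0.33) = 0.89
  ¬(p2 ∨ p1): Gödel ¬ of 0.89 = 0 (operand ≠ 0)
  ¬p2: Gödel ¬ of 0.89 = 0 (operand ≠ 0)
  (¬p2 ∨ p1) = max(0, 0.33) = 0.33
  ¬(¬p2 ∨ p1): Gödel ¬ of 0.33 = 0 (operand ≠ 0)
  (¬(p2 ∨ p1) ∨ ¬(¬p2 ∨ p1)) = max(0, 0) = 0
  ((p2 → p1) → (¬(p2 ∨ p1) ∨ ¬(¬p2 ∨ p1))): 0.33 > 0, so result = 0
  Gödel value = 0
Łukasiewicz evaluation:
  (p2 → p1): min(1, 1 − 0.89 + 0.33) = 0.44
  (p2 ∨ p1) = max(0.89, 0.33) = 0.89
  ¬(p2 ∨ p1): Łukasiewicz ¬ gives 1 − 0.89 = 0.11
  ¬p2: Łukasiewicz ¬ gives 1 − 0.89 = 0.11
  (¬p2 ∨ p1) = max(0.11, 0.33) = 0.33
  ¬(¬p2 ∨ p1): Łukasiewicz ¬ gives 1 − 0.33 = 0.67
  (¬(p2 ∨ p1) ∨ ¬(¬p2 ∨ p1)) = max(0.11, 0.67) = 0.67
  ((p2 → p1) → (¬(p2 ∨ p1) ∨ ¬(¬p2 ∨ p1))): min(1, 1 − 0.44 + 0.67) = 1
  Łukasiewicz value = 1
Difference: 0 − 1 = -1.00

-1.00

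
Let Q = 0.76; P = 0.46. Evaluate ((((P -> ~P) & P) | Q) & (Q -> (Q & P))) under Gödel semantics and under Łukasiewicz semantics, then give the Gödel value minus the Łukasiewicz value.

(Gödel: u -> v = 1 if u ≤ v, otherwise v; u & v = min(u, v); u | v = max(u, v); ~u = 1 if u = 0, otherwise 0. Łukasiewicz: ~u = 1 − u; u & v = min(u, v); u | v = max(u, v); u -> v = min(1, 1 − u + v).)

Gödel evaluation:
  ~P: Gödel ¬ of 0.46 = 0 (operand ≠ 0)
  (P -> ~P): 0.46 > 0, so result = 0
  ((P -> ~P) & P) = min(0, 0.46) = 0
  (((P -> ~P) & P) | Q) = max(0, 0.76) = 0.76
  (Q & P) = min(0.76, 0.46) = 0.46
  (Q -> (Q & P)): 0.76 > 0.46, so result = 0.46
  ((((P -> ~P) & P) | Q) & (Q -> (Q & P))) = min(0.76, 0.46) = 0.46
  Gödel value = 0.46
Łukasiewicz evaluation:
  ~P: Łukasiewicz ¬ gives 1 − 0.46 = 0.54
  (P -> ~P): min(1, 1 − 0.46 + 0.54) = 1
  ((P -> ~P) & P) = min(1, 0.46) = 0.46
  (((P -> ~P) & P) | Q) = max(0.46, 0.76) = 0.76
  (Q & P) = min(0.76, 0.46) = 0.46
  (Q -> (Q & P)): min(1, 1 − 0.76 + 0.46) = 0.7
  ((((P -> ~P) & P) | Q) & (Q -> (Q & P))) = min(0.76, 0.7) = 0.7
  Łukasiewicz value = 0.7
Difference: 0.46 − 0.7 = -0.24

-0.24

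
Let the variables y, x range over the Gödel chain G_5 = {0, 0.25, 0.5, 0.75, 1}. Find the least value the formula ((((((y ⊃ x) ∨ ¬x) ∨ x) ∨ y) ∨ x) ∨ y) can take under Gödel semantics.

The minimum is attained at y = 0.5, x = 0.25:
  (y ⊃ x): 0.5 > 0.25, so result = 0.25
  ¬x: Gödel ¬ of 0.25 = 0 (operand ≠ 0)
  ((y ⊃ x) ∨ ¬x) = max(0.25, 0) = 0.25
  (((y ⊃ x) ∨ ¬x) ∨ x) = max(0.25, 0.25) = 0.25
  ((((y ⊃ x) ∨ ¬x) ∨ x) ∨ y) = max(0.25, 0.5) = 0.5
  (((((y ⊃ x) ∨ ¬x) ∨ x) ∨ y) ∨ x) = max(0.5, 0.25) = 0.5
  ((((((y ⊃ x) ∨ ¬x) ∨ x) ∨ y) ∨ x) ∨ y) = max(0.5, 0.5) = 0.5
Checking all 25 assignments confirms none give a value below 0.50.

0.50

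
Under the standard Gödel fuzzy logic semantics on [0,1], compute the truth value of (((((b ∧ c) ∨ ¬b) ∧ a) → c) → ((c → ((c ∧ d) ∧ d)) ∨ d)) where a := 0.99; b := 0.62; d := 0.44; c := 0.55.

0.44

(b ∧ c) = min(0.62, 0.55) = 0.55
¬b: Gödel ¬ of 0.62 = 0 (operand ≠ 0)
((b ∧ c) ∨ ¬b) = max(0.55, 0) = 0.55
(((b ∧ c) ∨ ¬b) ∧ a) = min(0.55, 0.99) = 0.55
((((b ∧ c) ∨ ¬b) ∧ a) → c): 0.55 ≤ 0.55, so result = 1
(c ∧ d) = min(0.55, 0.44) = 0.44
((c ∧ d) ∧ d) = min(0.44, 0.44) = 0.44
(c → ((c ∧ d) ∧ d)): 0.55 > 0.44, so result = 0.44
((c → ((c ∧ d) ∧ d)) ∨ d) = max(0.44, 0.44) = 0.44
(((((b ∧ c) ∨ ¬b) ∧ a) → c) → ((c → ((c ∧ d) ∧ d)) ∨ d)): 1 > 0.44, so result = 0.44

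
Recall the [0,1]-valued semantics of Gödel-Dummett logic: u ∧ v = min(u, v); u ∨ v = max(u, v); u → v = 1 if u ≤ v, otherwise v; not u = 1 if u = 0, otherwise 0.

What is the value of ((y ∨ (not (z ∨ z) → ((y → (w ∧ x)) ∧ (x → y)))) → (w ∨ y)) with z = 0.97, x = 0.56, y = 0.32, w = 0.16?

0.32

(z ∨ z) = max(0.97, 0.97) = 0.97
not (z ∨ z): Gödel ¬ of 0.97 = 0 (operand ≠ 0)
(w ∧ x) = min(0.16, 0.56) = 0.16
(y → (w ∧ x)): 0.32 > 0.16, so result = 0.16
(x → y): 0.56 > 0.32, so result = 0.32
((y → (w ∧ x)) ∧ (x → y)) = min(0.16, 0.32) = 0.16
(not (z ∨ z) → ((y → (w ∧ x)) ∧ (x → y))): 0 ≤ 0.16, so result = 1
(y ∨ (not (z ∨ z) → ((y → (w ∧ x)) ∧ (x → y)))) = max(0.32, 1) = 1
(w ∨ y) = max(0.16, 0.32) = 0.32
((y ∨ (not (z ∨ z) → ((y → (w ∧ x)) ∧ (x → y)))) → (w ∨ y)): 1 > 0.32, so result = 0.32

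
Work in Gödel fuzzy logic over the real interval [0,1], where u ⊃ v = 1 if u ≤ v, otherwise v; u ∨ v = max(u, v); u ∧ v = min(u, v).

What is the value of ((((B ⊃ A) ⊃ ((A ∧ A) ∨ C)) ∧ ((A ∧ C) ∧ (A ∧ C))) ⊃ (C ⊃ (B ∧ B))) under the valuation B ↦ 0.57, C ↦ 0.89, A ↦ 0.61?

(B ⊃ A): 0.57 ≤ 0.61, so result = 1
(A ∧ A) = min(0.61, 0.61) = 0.61
((A ∧ A) ∨ C) = max(0.61, 0.89) = 0.89
((B ⊃ A) ⊃ ((A ∧ A) ∨ C)): 1 > 0.89, so result = 0.89
(A ∧ C) = min(0.61, 0.89) = 0.61
(A ∧ C) = min(0.61, 0.89) = 0.61
((A ∧ C) ∧ (A ∧ C)) = min(0.61, 0.61) = 0.61
(((B ⊃ A) ⊃ ((A ∧ A) ∨ C)) ∧ ((A ∧ C) ∧ (A ∧ C))) = min(0.89, 0.61) = 0.61
(B ∧ B) = min(0.57, 0.57) = 0.57
(C ⊃ (B ∧ B)): 0.89 > 0.57, so result = 0.57
((((B ⊃ A) ⊃ ((A ∧ A) ∨ C)) ∧ ((A ∧ C) ∧ (A ∧ C))) ⊃ (C ⊃ (B ∧ B))): 0.61 > 0.57, so result = 0.57

0.57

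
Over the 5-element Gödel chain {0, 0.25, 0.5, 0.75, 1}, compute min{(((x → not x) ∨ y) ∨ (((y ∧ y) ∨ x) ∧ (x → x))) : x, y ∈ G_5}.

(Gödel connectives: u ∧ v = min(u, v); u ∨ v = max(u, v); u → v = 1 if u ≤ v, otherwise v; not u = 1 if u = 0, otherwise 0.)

The minimum is attained at x = 0.25, y = 0:
  not x: Gödel ¬ of 0.25 = 0 (operand ≠ 0)
  (x → not x): 0.25 > 0, so result = 0
  ((x → not x) ∨ y) = max(0, 0) = 0
  (y ∧ y) = min(0, 0) = 0
  ((y ∧ y) ∨ x) = max(0, 0.25) = 0.25
  (x → x): 0.25 ≤ 0.25, so result = 1
  (((y ∧ y) ∨ x) ∧ (x → x)) = min(0.25, 1) = 0.25
  (((x → not x) ∨ y) ∨ (((y ∧ y) ∨ x) ∧ (x → x))) = max(0, 0.25) = 0.25
Checking all 25 assignments confirms none give a value below 0.25.

0.25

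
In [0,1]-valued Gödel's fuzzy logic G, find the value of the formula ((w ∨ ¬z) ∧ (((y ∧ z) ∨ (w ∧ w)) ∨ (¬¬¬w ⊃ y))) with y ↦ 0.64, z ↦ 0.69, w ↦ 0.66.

¬z: Gödel ¬ of 0.69 = 0 (operand ≠ 0)
(w ∨ ¬z) = max(0.66, 0) = 0.66
(y ∧ z) = min(0.64, 0.69) = 0.64
(w ∧ w) = min(0.66, 0.66) = 0.66
((y ∧ z) ∨ (w ∧ w)) = max(0.64, 0.66) = 0.66
¬w: Gödel ¬ of 0.66 = 0 (operand ≠ 0)
¬¬w: Gödel ¬ of 0 = 1 (operand is 0)
¬¬¬w: Gödel ¬ of 1 = 0 (operand ≠ 0)
(¬¬¬w ⊃ y): 0 ≤ 0.64, so result = 1
(((y ∧ z) ∨ (w ∧ w)) ∨ (¬¬¬w ⊃ y)) = max(0.66, 1) = 1
((w ∨ ¬z) ∧ (((y ∧ z) ∨ (w ∧ w)) ∨ (¬¬¬w ⊃ y))) = min(0.66, 1) = 0.66

0.66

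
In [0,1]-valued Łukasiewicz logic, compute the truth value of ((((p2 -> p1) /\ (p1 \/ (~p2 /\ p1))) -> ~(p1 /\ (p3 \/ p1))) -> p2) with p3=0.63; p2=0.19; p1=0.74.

(p2 -> p1): min(1, 1 − 0.19 + 0.74) = 1
~p2: Łukasiewicz ¬ gives 1 − 0.19 = 0.81
(~p2 /\ p1) = min(0.81, 0.74) = 0.74
(p1 \/ (~p2 /\ p1)) = max(0.74, 0.74) = 0.74
((p2 -> p1) /\ (p1 \/ (~p2 /\ p1))) = min(1, 0.74) = 0.74
(p3 \/ p1) = max(0.63, 0.74) = 0.74
(p1 /\ (p3 \/ p1)) = min(0.74, 0.74) = 0.74
~(p1 /\ (p3 \/ p1)): Łukasiewicz ¬ gives 1 − 0.74 = 0.26
(((p2 -> p1) /\ (p1 \/ (~p2 /\ p1))) -> ~(p1 /\ (p3 \/ p1))): min(1, 1 − 0.74 + 0.26) = 0.52
((((p2 -> p1) /\ (p1 \/ (~p2 /\ p1))) -> ~(p1 /\ (p3 \/ p1))) -> p2): min(1, 1 − 0.52 + 0.19) = 0.67

0.67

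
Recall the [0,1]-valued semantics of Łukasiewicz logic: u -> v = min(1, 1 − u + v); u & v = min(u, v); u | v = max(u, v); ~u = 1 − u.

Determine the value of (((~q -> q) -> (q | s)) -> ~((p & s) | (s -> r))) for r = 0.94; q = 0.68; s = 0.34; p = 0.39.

0.32

~q: Łukasiewicz ¬ gives 1 − 0.68 = 0.32
(~q -> q): min(1, 1 − 0.32 + 0.68) = 1
(q | s) = max(0.68, 0.34) = 0.68
((~q -> q) -> (q | s)): min(1, 1 − 1 + 0.68) = 0.68
(p & s) = min(0.39, 0.34) = 0.34
(s -> r): min(1, 1 − 0.34 + 0.94) = 1
((p & s) | (s -> r)) = max(0.34, 1) = 1
~((p & s) | (s -> r)): Łukasiewicz ¬ gives 1 − 1 = 0
(((~q -> q) -> (q | s)) -> ~((p & s) | (s -> r))): min(1, 1 − 0.68 + 0) = 0.32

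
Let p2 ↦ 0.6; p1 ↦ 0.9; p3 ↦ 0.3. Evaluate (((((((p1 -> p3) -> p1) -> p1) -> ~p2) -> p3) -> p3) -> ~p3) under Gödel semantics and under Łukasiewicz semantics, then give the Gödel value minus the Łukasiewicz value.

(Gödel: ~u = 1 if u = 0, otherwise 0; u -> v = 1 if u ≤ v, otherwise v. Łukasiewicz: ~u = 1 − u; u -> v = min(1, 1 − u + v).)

-1.00

Gödel evaluation:
  (p1 -> p3): 0.9 > 0.3, so result = 0.3
  ((p1 -> p3) -> p1): 0.3 ≤ 0.9, so result = 1
  (((p1 -> p3) -> p1) -> p1): 1 > 0.9, so result = 0.9
  ~p2: Gödel ¬ of 0.6 = 0 (operand ≠ 0)
  ((((p1 -> p3) -> p1) -> p1) -> ~p2): 0.9 > 0, so result = 0
  (((((p1 -> p3) -> p1) -> p1) -> ~p2) -> p3): 0 ≤ 0.3, so result = 1
  ((((((p1 -> p3) -> p1) -> p1) -> ~p2) -> p3) -> p3): 1 > 0.3, so result = 0.3
  ~p3: Gödel ¬ of 0.3 = 0 (operand ≠ 0)
  (((((((p1 -> p3) -> p1) -> p1) -> ~p2) -> p3) -> p3) -> ~p3): 0.3 > 0, so result = 0
  Gödel value = 0
Łukasiewicz evaluation:
  (p1 -> p3): min(1, 1 − 0.9 + 0.3) = 0.4
  ((p1 -> p3) -> p1): min(1, 1 − 0.4 + 0.9) = 1
  (((p1 -> p3) -> p1) -> p1): min(1, 1 − 1 + 0.9) = 0.9
  ~p2: Łukasiewicz ¬ gives 1 − 0.6 = 0.4
  ((((p1 -> p3) -> p1) -> p1) -> ~p2): min(1, 1 − 0.9 + 0.4) = 0.5
  (((((p1 -> p3) -> p1) -> p1) -> ~p2) -> p3): min(1, 1 − 0.5 + 0.3) = 0.8
  ((((((p1 -> p3) -> p1) -> p1) -> ~p2) -> p3) -> p3): min(1, 1 − 0.8 + 0.3) = 0.5
  ~p3: Łukasiewicz ¬ gives 1 − 0.3 = 0.7
  (((((((p1 -> p3) -> p1) -> p1) -> ~p2) -> p3) -> p3) -> ~p3): min(1, 1 − 0.5 + 0.7) = 1
  Łukasiewicz value = 1
Difference: 0 − 1 = -1.00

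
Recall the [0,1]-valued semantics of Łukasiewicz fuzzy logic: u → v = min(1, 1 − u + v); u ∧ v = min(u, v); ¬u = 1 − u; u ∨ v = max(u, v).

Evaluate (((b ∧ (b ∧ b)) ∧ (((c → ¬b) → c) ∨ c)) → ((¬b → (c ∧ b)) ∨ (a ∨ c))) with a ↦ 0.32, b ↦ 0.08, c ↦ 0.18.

(b ∧ b) = min(0.08, 0.08) = 0.08
(b ∧ (b ∧ b)) = min(0.08, 0.08) = 0.08
¬b: Łukasiewicz ¬ gives 1 − 0.08 = 0.92
(c → ¬b): min(1, 1 − 0.18 + 0.92) = 1
((c → ¬b) → c): min(1, 1 − 1 + 0.18) = 0.18
(((c → ¬b) → c) ∨ c) = max(0.18, 0.18) = 0.18
((b ∧ (b ∧ b)) ∧ (((c → ¬b) → c) ∨ c)) = min(0.08, 0.18) = 0.08
¬b: Łukasiewicz ¬ gives 1 − 0.08 = 0.92
(c ∧ b) = min(0.18, 0.08) = 0.08
(¬b → (c ∧ b)): min(1, 1 − 0.92 + 0.08) = 0.16
(a ∨ c) = max(0.32, 0.18) = 0.32
((¬b → (c ∧ b)) ∨ (a ∨ c)) = max(0.16, 0.32) = 0.32
(((b ∧ (b ∧ b)) ∧ (((c → ¬b) → c) ∨ c)) → ((¬b → (c ∧ b)) ∨ (a ∨ c))): min(1, 1 − 0.08 + 0.32) = 1

1.00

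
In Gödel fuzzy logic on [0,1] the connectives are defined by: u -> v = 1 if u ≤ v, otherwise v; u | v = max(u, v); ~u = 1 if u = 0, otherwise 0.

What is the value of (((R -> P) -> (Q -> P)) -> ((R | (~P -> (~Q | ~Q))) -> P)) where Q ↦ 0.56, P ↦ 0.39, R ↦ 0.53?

(R -> P): 0.53 > 0.39, so result = 0.39
(Q -> P): 0.56 > 0.39, so result = 0.39
((R -> P) -> (Q -> P)): 0.39 ≤ 0.39, so result = 1
~P: Gödel ¬ of 0.39 = 0 (operand ≠ 0)
~Q: Gödel ¬ of 0.56 = 0 (operand ≠ 0)
~Q: Gödel ¬ of 0.56 = 0 (operand ≠ 0)
(~Q | ~Q) = max(0, 0) = 0
(~P -> (~Q | ~Q)): 0 ≤ 0, so result = 1
(R | (~P -> (~Q | ~Q))) = max(0.53, 1) = 1
((R | (~P -> (~Q | ~Q))) -> P): 1 > 0.39, so result = 0.39
(((R -> P) -> (Q -> P)) -> ((R | (~P -> (~Q | ~Q))) -> P)): 1 > 0.39, so result = 0.39

0.39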